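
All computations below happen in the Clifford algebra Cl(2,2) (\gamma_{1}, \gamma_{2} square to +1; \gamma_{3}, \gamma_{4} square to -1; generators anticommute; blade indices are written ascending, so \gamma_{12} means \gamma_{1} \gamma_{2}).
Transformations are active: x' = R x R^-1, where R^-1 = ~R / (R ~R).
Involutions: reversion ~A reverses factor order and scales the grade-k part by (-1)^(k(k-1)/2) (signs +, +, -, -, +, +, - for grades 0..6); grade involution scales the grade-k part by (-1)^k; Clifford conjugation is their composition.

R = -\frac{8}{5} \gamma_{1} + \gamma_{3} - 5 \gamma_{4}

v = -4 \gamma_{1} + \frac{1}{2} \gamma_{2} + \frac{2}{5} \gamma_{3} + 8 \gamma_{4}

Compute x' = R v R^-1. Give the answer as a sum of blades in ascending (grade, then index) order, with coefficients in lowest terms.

~R = -\frac{8}{5} \gamma_{1} + \gamma_{3} - 5 \gamma_{4}, and R ~R = -\frac{586}{25}, so R^-1 = ~R / (-\frac{586}{25}).
R v = 46 - \frac{4}{5} \gamma_{12} + \frac{84}{25} \gamma_{13} - \frac{164}{5} \gamma_{14} - \frac{1}{2} \gamma_{23} + \frac{5}{2} \gamma_{24} + 10 \gamma_{34}
Answer: \frac{3012}{293} \gamma_{1} - \frac{1}{2} \gamma_{2} - \frac{6336}{1465} \gamma_{3} + \frac{3406}{293} \gamma_{4}


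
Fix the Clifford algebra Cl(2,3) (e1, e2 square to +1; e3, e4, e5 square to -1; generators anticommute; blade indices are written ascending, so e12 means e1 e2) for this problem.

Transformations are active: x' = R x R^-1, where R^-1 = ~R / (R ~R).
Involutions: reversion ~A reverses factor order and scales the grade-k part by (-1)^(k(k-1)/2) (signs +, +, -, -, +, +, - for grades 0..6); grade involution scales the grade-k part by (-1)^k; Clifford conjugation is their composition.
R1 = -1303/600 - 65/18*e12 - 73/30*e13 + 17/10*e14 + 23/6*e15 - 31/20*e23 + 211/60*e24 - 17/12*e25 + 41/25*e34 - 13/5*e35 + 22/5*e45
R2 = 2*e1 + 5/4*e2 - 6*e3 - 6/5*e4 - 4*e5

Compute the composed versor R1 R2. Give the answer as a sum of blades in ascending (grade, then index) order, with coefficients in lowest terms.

Distribute over the terms of R2 (each basis-blade product reordered to ascending indices, repeated generators contracted through their squares):
R1 (2*e1) = -1303/300*e1 + 65/9*e2 + 73/15*e3 - 17/5*e4 - 23/3*e5 - 31/10*e123 + 211/30*e124 - 17/6*e125 + 82/25*e134 - 26/5*e135 + 44/5*e145
R1 (5/4*e2) = -325/72*e1 - 1303/480*e2 + 31/16*e3 - 211/48*e4 + 85/48*e5 + 73/24*e123 - 17/8*e124 - 115/24*e125 + 41/20*e234 - 13/4*e235 + 11/2*e245
R1 (-6*e3) = -73/5*e1 - 93/10*e2 + 1303/100*e3 - 246/25*e4 + 78/5*e5 + 65/3*e123 + 51/5*e134 + 23*e135 + 211/10*e234 - 17/2*e235 - 132/5*e345
R1 (-6/5*e4) = 51/25*e1 + 211/50*e2 + 246/125*e3 + 1303/500*e4 - 132/25*e5 + 13/3*e124 + 73/25*e134 + 23/5*e145 + 93/50*e234 - 17/10*e245 - 78/25*e345
R1 (-4*e5) = 46/3*e1 - 17/3*e2 - 52/5*e3 + 88/5*e4 + 1303/150*e5 + 130/9*e125 + 146/15*e135 - 34/5*e145 + 31/5*e235 - 211/15*e245 - 164/25*e345
Summing the partial products and collecting blades:
Answer: -10951/1800*e1 - 44921/7200*e2 + 68413/6000*e3 + 15421/6000*e4 + 15733/1200*e5 + 2593/120*e123 + 1109/120*e124 + 491/72*e125 + 82/5*e134 + 413/15*e135 + 33/5*e145 + 2501/100*e234 - 111/20*e235 - 154/15*e245 - 902/25*e345


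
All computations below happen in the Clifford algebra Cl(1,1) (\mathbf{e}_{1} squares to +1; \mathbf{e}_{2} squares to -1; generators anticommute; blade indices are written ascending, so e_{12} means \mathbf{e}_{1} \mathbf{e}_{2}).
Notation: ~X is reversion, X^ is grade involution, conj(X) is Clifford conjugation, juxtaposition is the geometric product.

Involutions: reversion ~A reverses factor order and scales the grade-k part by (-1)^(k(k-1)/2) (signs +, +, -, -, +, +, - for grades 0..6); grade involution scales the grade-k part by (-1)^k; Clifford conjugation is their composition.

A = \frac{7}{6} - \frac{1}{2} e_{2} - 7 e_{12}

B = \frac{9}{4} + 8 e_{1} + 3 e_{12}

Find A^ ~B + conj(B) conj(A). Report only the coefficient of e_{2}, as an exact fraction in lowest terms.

first term: \frac{189}{8} + \frac{47}{6} e_{1} + \frac{457}{8} e_{2} - \frac{93}{4} e_{12}
second term: -\frac{147}{8} - \frac{47}{6} e_{1} - \frac{439}{8} e_{2} + \frac{33}{4} e_{12}
Answer: \frac{9}{4}


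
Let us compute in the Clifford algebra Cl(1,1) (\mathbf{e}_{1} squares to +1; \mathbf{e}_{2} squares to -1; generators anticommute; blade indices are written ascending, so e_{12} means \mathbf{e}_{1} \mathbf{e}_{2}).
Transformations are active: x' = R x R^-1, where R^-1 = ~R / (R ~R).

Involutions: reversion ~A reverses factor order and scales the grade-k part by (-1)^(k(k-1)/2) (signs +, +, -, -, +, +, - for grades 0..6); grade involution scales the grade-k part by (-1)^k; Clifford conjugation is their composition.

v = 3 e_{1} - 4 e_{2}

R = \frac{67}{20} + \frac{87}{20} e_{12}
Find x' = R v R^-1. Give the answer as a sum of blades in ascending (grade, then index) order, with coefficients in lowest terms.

~R = \frac{67}{20} - \frac{87}{20} e_{12}, and R ~R = -\frac{77}{10}, so R^-1 = ~R / (-\frac{77}{10}).
R v = \frac{549}{20} e_{1} - \frac{529}{20} e_{2}
Answer: -\frac{41403}{1540} e_{1} + \frac{41603}{1540} e_{2}


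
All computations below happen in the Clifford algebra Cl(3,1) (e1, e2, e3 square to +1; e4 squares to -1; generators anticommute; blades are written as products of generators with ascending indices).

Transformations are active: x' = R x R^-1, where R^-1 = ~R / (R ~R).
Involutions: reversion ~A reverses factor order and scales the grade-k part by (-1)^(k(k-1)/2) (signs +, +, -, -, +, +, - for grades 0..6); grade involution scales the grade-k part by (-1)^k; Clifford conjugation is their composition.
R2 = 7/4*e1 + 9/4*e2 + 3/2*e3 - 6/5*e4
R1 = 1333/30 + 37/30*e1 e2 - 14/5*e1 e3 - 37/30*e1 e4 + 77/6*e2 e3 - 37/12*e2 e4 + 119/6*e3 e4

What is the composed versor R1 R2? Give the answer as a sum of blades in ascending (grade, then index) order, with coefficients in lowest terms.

Distribute over the terms of R2 (each basis-blade product reordered to ascending indices, repeated generators contracted through their squares):
R1 (7/4*e1) = 9331/120*e1 - 259/120*e2 + 49/10*e3 + 259/120*e4 + 539/24*e1 e2 e3 - 259/48*e1 e2 e4 + 833/24*e1 e3 e4
R1 (9/4*e2) = 111/40*e1 + 3999/40*e2 - 231/8*e3 + 111/16*e4 + 63/10*e1 e2 e3 + 111/40*e1 e2 e4 + 357/8*e2 e3 e4
R1 (3/2*e3) = -21/5*e1 + 77/4*e2 + 1333/20*e3 - 119/4*e4 + 37/20*e1 e2 e3 + 37/20*e1 e3 e4 + 37/8*e2 e3 e4
R1 (-6/5*e4) = -37/25*e1 - 37/10*e2 + 119/5*e3 - 1333/25*e4 - 37/25*e1 e2 e4 + 84/25*e1 e3 e4 - 77/5*e2 e3 e4
Summing the partial products and collecting blades:
Answer: 5614/75*e1 + 3401/30*e2 + 2659/40*e3 - 88769/1200*e4 + 3673/120*e1 e2 e3 - 4921/1200*e1 e2 e4 + 23951/600*e1 e3 e4 + 677/20*e2 e3 e4


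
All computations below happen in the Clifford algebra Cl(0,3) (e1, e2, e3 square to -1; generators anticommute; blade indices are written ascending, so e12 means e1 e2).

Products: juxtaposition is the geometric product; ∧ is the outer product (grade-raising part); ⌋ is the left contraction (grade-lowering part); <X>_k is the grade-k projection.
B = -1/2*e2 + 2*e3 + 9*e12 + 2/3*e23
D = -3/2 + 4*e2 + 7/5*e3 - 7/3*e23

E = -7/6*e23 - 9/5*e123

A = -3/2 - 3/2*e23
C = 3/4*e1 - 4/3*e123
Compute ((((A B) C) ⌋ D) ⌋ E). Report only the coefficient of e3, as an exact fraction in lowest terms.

step 1: 1 + 15/4*e2 - 9/4*e3 - 27/2*e12 - 27/2*e13 - e23
step 2: -7/12*e1 + 63/8*e2 - 225/8*e3 - 93/16*e12 - 53/16*e13 - 25/12*e123
step 3: 63/8 + 525/8*e2 + 147/8*e3
step 4: -343/16*e2 + 1225/16*e3 + 1323/40*e12 - 945/8*e13 - 147/16*e23 - 567/40*e123
Answer: 1225/16


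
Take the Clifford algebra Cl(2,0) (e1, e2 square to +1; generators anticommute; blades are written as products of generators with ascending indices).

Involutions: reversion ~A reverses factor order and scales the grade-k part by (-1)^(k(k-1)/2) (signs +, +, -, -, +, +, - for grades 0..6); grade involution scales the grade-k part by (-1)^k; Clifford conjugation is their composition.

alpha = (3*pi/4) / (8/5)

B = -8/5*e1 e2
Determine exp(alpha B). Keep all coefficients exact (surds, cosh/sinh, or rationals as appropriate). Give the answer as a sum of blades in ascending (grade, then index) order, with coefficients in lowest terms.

B^2 = (-8/5)^2*(e1 e2)^2 = 64/25*(-1) = -64/25 (a basis 2-blade squares to minus the product of its generators' squares).
B^2 = -64/25 — the series telescopes trigonometrically here: l = 8/5, alpha*l = 3*pi/4, so exp(alpha B) = cos(3*pi/4) + (sin(3*pi/4)/(8/5))*B = -sqrt(2)/2 + (5*sqrt(2)/16)*B.
Answer: -sqrt(2)/2 - sqrt(2)/2*e1 e2


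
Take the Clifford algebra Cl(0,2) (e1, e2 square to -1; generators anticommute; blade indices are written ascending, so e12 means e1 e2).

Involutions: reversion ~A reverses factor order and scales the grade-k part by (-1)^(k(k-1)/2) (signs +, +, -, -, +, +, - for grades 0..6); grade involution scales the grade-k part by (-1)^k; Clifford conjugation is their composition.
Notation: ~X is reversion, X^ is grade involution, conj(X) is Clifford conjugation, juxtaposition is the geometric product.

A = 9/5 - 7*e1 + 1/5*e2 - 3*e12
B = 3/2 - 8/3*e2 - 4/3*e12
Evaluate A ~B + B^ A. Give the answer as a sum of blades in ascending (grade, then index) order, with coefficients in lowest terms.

first term: 217/30 - 547/30*e1 + 29/6*e2 + 497/30*e12
second term: -11/6 - 547/30*e1 + 433/30*e2 + 353/30*e12
Answer: 27/5 - 547/15*e1 + 289/15*e2 + 85/3*e12


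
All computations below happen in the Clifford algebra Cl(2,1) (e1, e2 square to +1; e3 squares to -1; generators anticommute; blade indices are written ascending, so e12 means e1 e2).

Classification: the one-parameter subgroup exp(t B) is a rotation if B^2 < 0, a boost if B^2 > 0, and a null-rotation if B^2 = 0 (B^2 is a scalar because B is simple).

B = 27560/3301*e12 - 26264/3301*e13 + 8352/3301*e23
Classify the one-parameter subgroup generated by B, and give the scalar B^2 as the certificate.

B^2 term by term: the squares give (27560/3301)^2*(e12)^2 + (-26264/3301)^2*(e13)^2 + (8352/3301)^2*(e23)^2 = 759553600/10896601*(-1) + 689797696/10896601*(+1) + 69755904/10896601*(+1) = 0 (each basis 2-blade squares to minus the product of its generators' squares); cross terms between blades sharing an index anticommute and cancel. So B^2 = 0.
Answer: null-rotation, certificate B^2 = 0. Because 0 is invariant under every versor sandwich, the classification follows from its sign alone.


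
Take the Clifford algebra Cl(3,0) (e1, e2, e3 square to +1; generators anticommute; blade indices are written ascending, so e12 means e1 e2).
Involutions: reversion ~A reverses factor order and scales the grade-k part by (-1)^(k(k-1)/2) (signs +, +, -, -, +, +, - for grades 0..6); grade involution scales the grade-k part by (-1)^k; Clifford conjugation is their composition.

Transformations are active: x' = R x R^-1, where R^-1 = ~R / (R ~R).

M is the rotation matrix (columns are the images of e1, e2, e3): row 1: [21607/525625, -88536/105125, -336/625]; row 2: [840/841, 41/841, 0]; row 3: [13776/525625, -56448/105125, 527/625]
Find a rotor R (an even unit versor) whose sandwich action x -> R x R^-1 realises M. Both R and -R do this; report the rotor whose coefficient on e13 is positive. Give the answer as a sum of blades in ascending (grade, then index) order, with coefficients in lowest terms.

Method: write R = a + b12*e12 + b13*e13 + b23*e23 with a^2 + b12^2 + b13^2 + b23^2 = 1 (so R^-1 = ~R). Expanding the columns R e_j ~R gives tr M = 4a^2 - 1 and, from the antisymmetric part, M21 - M12 = -4a*b12, M13 - M31 = 4a*b13, M32 - M23 = -4a*b23.
Here tr M = 490439/525625, so a^2 = (1 + tr M)/4 = 254016/525625 and a = ±504/725. Taking a = 504/725: M21 - M12 = 193536/105125, M13 - M31 = -296352/525625, M32 - M23 = -56448/105125, giving b12 = -96/145, b13 = -147/725, b23 = 28/145, i.e. R = 504/725 - 96/145*e12 - 147/725*e13 + 28/145*e23.
Its e13 coefficient is negative, so report the other preimage -R.
Answer: -504/725 + 96/145*e12 + 147/725*e13 - 28/145*e23. Why the constraint matters: R and -R act identically through the sandwich — M has trace 490439/525625 either way — so only the sign condition on e13 picks one of the two preimages.


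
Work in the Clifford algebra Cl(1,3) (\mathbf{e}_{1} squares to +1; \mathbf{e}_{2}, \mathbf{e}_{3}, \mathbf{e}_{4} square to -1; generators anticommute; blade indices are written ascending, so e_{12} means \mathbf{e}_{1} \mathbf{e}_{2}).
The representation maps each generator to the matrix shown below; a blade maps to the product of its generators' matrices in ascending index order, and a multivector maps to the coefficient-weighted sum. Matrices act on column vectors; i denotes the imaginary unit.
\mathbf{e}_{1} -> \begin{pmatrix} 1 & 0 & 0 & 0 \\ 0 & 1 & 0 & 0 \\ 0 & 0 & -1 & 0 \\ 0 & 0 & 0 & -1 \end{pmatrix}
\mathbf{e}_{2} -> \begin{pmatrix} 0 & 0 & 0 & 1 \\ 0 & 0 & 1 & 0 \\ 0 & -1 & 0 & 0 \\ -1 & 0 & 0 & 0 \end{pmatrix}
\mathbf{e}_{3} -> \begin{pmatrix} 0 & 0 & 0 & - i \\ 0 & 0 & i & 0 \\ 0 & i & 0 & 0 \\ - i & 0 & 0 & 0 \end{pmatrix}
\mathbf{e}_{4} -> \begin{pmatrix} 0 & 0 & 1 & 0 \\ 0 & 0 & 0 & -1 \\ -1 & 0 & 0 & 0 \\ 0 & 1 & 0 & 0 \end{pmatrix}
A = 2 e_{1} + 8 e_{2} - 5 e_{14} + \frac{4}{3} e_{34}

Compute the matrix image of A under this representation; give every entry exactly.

Bivector images (products of the table entries): rho(e_{14}) = rho(\mathbf{e}_{1})rho(\mathbf{e}_{4}) = \begin{pmatrix} 0 & 0 & 1 & 0 \\ 0 & 0 & 0 & -1 \\ 1 & 0 & 0 & 0 \\ 0 & -1 & 0 & 0 \end{pmatrix}; rho(e_{34}) = rho(\mathbf{e}_{3})rho(\mathbf{e}_{4}) = \begin{pmatrix} 0 & - i & 0 & 0 \\ - i & 0 & 0 & 0 \\ 0 & 0 & 0 & - i \\ 0 & 0 & - i & 0 \end{pmatrix}.
M = (2)*rho(e_{1}) + (8)*rho(e_{2}) + (-5)*rho(e_{14}) + (\frac{4}{3})*rho(e_{34}), summed entrywise:
Answer: \begin{pmatrix} 2 & - \frac{4 i}{3} & -5 & 8 \\ - \frac{4 i}{3} & 2 & 8 & 5 \\ -5 & -8 & -2 & - \frac{4 i}{3} \\ -8 & 5 & - \frac{4 i}{3} & -2 \end{pmatrix}


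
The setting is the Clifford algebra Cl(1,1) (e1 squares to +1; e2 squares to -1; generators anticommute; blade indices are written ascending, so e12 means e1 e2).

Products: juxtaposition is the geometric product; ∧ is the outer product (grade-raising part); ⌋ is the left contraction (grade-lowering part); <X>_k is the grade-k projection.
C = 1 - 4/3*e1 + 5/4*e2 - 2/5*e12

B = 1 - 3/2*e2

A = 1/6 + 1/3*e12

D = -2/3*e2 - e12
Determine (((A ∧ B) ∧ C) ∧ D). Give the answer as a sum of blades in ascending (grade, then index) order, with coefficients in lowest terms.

step 1: 1/6 - 1/4*e2 + 1/3*e12
step 2: 1/6 - 2/9*e1 - 1/24*e2 - 1/15*e12
step 3: -1/9*e2 - 1/54*e12
Answer: -1/9*e2 - 1/54*e12


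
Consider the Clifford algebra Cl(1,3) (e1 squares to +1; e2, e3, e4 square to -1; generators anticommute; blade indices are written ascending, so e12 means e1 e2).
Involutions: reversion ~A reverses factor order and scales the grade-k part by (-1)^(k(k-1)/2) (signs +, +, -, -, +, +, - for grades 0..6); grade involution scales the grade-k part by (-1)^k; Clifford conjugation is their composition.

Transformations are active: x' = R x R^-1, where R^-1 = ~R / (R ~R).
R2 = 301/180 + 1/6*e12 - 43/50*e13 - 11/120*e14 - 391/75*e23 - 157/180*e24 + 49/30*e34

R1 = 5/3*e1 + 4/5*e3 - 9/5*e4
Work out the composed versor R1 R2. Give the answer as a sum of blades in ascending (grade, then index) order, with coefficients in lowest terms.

Distribute over the terms of R1 (each basis-blade product reordered to ascending indices, repeated generators contracted through their squares):
(5/3*e1) R2 = 301/108*e1 + 5/18*e2 - 43/30*e3 - 11/72*e4 - 391/45*e123 - 157/108*e124 + 49/18*e134
(4/5*e3) R2 = -86/125*e1 - 1564/375*e2 + 301/225*e3 - 98/75*e4 + 2/15*e123 + 11/150*e134 + 157/225*e234
(-9/5*e4) R2 = 33/200*e1 + 157/100*e2 - 147/50*e3 - 301/100*e4 - 3/10*e124 + 387/250*e134 + 1173/125*e234
Summing the partial products and collecting blades:
Answer: 61129/27000*e1 - 10453/4500*e2 - 683/225*e3 - 1609/360*e4 - 77/9*e123 - 947/540*e124 + 9773/2250*e134 + 11342/1125*e234


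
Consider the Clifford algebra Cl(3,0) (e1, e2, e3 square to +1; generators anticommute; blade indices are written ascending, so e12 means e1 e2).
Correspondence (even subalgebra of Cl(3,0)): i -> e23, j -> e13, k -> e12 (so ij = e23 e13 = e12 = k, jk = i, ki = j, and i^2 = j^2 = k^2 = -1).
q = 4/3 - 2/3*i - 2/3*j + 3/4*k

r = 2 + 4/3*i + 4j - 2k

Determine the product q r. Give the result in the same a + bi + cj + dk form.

In blades: q = 4/3 + 3/4*e12 - 2/3*e13 - 2/3*e23, r = 2 - 2*e12 + 4*e13 + 4/3*e23.
Distribute q over r term by term (generator squares from the signature, products reordered to ascending indices): (4/3)*r = 8/3 - 8/3*e12 + 16/3*e13 + 16/9*e23; (3/4*e12)*r = 3/2 + 3/2*e12 + e13 - 3*e23; (-2/3*e13)*r = 8/3 + 8/9*e12 - 4/3*e13 + 4/3*e23; (-2/3*e23)*r = 8/9 - 8/3*e12 - 4/3*e13 - 4/3*e23.
Sum: 139/18 - 53/18*e12 + 11/3*e13 - 11/9*e23; translating back through the correspondence:
Answer: 139/18 - 11/9*i + 11/3*j - 53/18*k


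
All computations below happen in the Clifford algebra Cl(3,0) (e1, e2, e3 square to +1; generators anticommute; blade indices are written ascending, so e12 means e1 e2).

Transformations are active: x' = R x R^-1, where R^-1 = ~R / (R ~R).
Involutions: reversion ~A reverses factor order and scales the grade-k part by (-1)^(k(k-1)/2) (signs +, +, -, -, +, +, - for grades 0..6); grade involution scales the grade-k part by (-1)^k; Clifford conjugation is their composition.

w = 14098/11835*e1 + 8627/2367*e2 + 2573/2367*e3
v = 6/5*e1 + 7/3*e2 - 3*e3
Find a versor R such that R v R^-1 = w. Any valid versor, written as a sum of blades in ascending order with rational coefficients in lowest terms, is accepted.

Why this works: both vectors square to 3574/225, so q(v) = q(w) and R = v + w = 5660/2367*e1 + 14150/2367*e2 - 4528/2367*e3 carries v to w — its own direction survives, the complement (v - w)/2 flips.
Answer: 5660/2367*e1 + 14150/2367*e2 - 4528/2367*e3


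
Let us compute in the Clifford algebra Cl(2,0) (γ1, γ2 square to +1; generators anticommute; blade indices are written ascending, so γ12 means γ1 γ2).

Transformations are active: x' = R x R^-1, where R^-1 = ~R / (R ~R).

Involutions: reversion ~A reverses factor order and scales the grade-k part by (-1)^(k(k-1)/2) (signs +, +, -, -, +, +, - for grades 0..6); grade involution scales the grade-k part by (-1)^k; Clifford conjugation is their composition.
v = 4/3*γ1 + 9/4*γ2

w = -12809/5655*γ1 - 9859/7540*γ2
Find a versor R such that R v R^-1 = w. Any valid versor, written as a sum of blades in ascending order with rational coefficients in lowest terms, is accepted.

Reasoning: v^2 = w^2 = 985/144 since conjugation preserves the quadratic form; R = v + w = -5269/5655*γ1 + 3553/3770*γ2 is then valid when invertible, keeping its own part and reversing (v - w)/2.
Answer: -5269/5655*γ1 + 3553/3770*γ2


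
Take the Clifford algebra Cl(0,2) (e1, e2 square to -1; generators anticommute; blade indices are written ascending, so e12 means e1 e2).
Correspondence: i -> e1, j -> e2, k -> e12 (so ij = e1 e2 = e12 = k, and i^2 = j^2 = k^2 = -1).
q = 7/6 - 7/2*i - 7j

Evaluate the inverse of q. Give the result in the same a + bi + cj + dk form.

In blades: q = 7/6 - 7/2*e1 - 7*e2.
With qbar = 7/6 + 7/2*e1 + 7*e2 (scalar fixed, mapped units negated), q qbar = 1127/18 (the sum of squared coefficients), so q^-1 = qbar / (1127/18) = 3/161 + 9/161*e1 + 18/161*e2; translating back:
Answer: 3/161 + 9/161*i + 18/161*j


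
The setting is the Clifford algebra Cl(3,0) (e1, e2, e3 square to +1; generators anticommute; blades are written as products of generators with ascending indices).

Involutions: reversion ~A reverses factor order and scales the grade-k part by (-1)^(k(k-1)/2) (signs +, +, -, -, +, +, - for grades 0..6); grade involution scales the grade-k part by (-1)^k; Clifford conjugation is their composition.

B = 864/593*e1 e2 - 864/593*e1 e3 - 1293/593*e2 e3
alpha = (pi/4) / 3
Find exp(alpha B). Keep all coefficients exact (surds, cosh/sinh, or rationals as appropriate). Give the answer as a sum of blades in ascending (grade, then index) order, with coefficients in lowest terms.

B^2 term by term: the squares give (864/593)^2*(e1 e2)^2 + (-864/593)^2*(e1 e3)^2 + (-1293/593)^2*(e2 e3)^2 = 746496/351649*(-1) + 746496/351649*(-1) + 1671849/351649*(-1) = -9 (each basis 2-blade squares to minus the product of its generators' squares); cross terms between blades sharing an index anticommute and cancel. So B^2 = -9.
B^2 = -9 — circular case — the even/odd split gives cos and sin: l = 3, alpha*l = pi/4, so exp(alpha B) = cos(pi/4) + (sin(pi/4)/3)*B = sqrt(2)/2 + (sqrt(2)/6)*B.
Answer: sqrt(2)/2 + 144*sqrt(2)/593*e1 e2 - 144*sqrt(2)/593*e1 e3 - 431*sqrt(2)/1186*e2 e3


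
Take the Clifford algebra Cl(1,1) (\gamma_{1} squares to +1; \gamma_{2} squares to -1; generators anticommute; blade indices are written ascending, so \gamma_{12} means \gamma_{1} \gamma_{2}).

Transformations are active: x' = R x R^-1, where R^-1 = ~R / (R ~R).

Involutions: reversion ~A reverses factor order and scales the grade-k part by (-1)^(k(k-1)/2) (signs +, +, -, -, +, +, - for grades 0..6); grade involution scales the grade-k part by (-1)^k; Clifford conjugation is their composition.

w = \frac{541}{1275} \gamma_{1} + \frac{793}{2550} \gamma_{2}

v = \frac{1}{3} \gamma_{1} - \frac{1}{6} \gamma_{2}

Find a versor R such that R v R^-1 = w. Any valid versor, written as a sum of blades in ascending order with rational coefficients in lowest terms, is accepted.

Here q(v) = q(w) = \frac{1}{12}; the classical choice R = v + w = \frac{322}{425} \gamma_{1} + \frac{184}{1275} \gamma_{2} then realises v -> w under the sandwich.
Answer: \frac{322}{425} \gamma_{1} + \frac{184}{1275} \gamma_{2}


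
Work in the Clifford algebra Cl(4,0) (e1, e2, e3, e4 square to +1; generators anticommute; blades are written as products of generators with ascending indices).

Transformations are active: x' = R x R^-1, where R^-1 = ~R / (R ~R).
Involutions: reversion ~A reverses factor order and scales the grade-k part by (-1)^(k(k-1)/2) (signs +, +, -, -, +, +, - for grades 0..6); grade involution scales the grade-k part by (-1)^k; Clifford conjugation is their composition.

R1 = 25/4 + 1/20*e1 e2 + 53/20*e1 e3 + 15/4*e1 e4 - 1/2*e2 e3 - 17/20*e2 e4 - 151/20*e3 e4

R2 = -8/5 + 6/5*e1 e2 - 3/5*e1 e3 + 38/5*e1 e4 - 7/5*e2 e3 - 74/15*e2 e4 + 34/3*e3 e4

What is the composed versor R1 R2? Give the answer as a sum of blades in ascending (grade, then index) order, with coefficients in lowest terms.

Distribute over the grade parts of R1 (each basis-blade product reordered to ascending indices, repeated generators contracted through their squares):
<R1>_0 (= 25/4) R2 = -10 + 15/2*e1 e2 - 15/4*e1 e3 + 95/2*e1 e4 - 35/4*e2 e3 - 185/6*e2 e4 + 425/6*e3 e4
<R1>_2 (= 1/20*e1 e2 + 53/20*e1 e3 + 15/4*e1 e4 - 1/2*e2 e3 - 17/20*e2 e4 - 151/20*e3 e4) R2 = 16111/300 + 1597/100*e1 e2 - 10359/100*e1 e3 + 6083/300*e1 e4 + 5089/100*e2 e3 - 3227/300*e2 e4 - 869/75*e3 e4 - 249/50*e1 e2 e3 e4
Summing the partial products and collecting blades:
Answer: 13111/300 + 2347/100*e1 e2 - 5367/50*e1 e3 + 20333/300*e1 e4 + 2107/50*e2 e3 - 4159/100*e2 e4 + 8887/150*e3 e4 - 249/50*e1 e2 e3 e4


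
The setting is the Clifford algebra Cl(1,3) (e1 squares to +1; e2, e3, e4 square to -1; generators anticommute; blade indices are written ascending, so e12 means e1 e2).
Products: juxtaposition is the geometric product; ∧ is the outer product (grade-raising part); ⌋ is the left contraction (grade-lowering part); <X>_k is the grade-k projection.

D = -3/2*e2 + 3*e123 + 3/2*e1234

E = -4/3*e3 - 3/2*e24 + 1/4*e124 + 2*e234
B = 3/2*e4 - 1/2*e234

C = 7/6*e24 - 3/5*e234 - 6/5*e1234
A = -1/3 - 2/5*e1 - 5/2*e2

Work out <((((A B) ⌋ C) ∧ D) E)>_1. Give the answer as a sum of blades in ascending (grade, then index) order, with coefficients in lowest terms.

step 1: -1/2*e4 - 3/5*e14 - 15/4*e24 - 5/4*e34 + 1/6*e234 + 1/5*e1234
step 2: 903/200 + 1/5*e1 - 4/3*e2 + 9/4*e3 - 3/2*e12 + 9/2*e13 + 21/50*e23 + 3/5*e123
step 3: -2709/400*e2 - 3/10*e12 + 27/8*e23 + 4059/200*e123 + 2709/400*e1234
step 4: 2709/200*e1 + 9/2*e2 - 2709/1600*e3 - 13587/800*e4 + 1353/50*e12 - 8127/800*e13 - 68373/1600*e14 + 903/100*e23 + 2169/160*e34 + 2/5*e123 - 903/100*e124 - 23199/800*e134
step 5: 2709/200*e1 + 9/2*e2 - 2709/1600*e3 - 13587/800*e4
Answer: 2709/200*e1 + 9/2*e2 - 2709/1600*e3 - 13587/800*e4


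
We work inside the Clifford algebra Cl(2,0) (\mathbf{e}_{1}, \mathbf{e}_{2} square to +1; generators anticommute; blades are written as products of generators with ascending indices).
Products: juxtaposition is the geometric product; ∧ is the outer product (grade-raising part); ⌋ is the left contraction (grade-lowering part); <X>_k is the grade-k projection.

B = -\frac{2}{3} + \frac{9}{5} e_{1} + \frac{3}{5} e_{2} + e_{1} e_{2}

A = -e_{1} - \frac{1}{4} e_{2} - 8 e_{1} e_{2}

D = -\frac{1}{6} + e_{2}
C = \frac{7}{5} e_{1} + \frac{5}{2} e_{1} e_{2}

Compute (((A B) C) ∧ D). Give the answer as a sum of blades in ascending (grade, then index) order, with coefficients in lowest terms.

step 1: \frac{121}{20} - \frac{233}{60} e_{1} + \frac{407}{30} e_{2} + \frac{311}{60} e_{1} e_{2}
step 2: -\frac{3679}{200} - \frac{3817}{150} e_{1} - \frac{3393}{200} e_{2} - \frac{2321}{600} e_{1} e_{2}
step 3: \frac{3679}{1200} + \frac{3817}{900} e_{1} - \frac{6227}{400} e_{2} - \frac{89287}{3600} e_{1} e_{2}
Answer: \frac{3679}{1200} + \frac{3817}{900} e_{1} - \frac{6227}{400} e_{2} - \frac{89287}{3600} e_{1} e_{2}


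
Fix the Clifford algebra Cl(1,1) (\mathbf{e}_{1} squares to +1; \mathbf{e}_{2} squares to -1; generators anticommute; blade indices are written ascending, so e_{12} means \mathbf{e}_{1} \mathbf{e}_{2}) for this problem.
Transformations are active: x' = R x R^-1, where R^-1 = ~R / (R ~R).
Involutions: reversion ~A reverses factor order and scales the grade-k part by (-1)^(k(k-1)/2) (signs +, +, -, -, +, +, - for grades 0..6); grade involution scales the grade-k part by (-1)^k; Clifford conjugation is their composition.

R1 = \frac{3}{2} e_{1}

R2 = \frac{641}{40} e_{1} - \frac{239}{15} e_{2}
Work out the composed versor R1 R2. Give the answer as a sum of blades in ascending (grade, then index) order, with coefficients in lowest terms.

Distribute over the terms of R1 (each basis-blade product reordered to ascending indices, repeated generators contracted through their squares):
(\frac{3}{2} e_{1}) R2 = \frac{1923}{80} - \frac{239}{10} e_{12}
Answer: \frac{1923}{80} - \frac{239}{10} e_{12}


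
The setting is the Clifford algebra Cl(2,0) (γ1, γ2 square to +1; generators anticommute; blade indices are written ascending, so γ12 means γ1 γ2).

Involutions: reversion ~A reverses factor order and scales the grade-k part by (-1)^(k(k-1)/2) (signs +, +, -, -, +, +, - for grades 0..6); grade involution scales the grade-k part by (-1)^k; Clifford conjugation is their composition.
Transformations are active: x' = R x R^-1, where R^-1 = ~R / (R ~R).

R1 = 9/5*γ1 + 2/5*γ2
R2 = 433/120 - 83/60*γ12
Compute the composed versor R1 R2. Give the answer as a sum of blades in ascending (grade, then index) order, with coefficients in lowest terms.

Distribute over the terms of R1 (each basis-blade product reordered to ascending indices, repeated generators contracted through their squares):
(9/5*γ1) R2 = 1299/200*γ1 - 249/100*γ2
(2/5*γ2) R2 = 83/150*γ1 + 433/300*γ2
Summing the partial products and collecting blades:
Answer: 4229/600*γ1 - 157/150*γ2


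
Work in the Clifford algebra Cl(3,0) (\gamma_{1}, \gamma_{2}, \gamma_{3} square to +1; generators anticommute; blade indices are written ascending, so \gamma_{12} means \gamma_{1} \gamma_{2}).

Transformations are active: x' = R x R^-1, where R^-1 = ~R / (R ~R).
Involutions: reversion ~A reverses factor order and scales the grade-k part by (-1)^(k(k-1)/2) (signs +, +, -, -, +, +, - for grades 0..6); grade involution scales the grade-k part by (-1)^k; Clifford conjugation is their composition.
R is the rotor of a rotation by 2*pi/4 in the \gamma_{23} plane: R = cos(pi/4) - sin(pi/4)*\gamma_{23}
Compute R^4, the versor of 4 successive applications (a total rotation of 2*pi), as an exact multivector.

Because a rotor carries half the rotation angle, composing 4 copies of this \gamma_{23}-plane rotor multiplies the phase: 4*(pi/4) = \pi, hence R^4 = cos(\pi) - sin(\pi)*\gamma_{23}.
cos(\pi) = -1 and sin(\pi) = 0, so R^4 = -1. The total rotation 2*pi is 1 full turn, so every vector returns to itself, yet the rotor is -1, on the OTHER sheet of the double cover (an odd number of 2*pi turns).
Answer: -1


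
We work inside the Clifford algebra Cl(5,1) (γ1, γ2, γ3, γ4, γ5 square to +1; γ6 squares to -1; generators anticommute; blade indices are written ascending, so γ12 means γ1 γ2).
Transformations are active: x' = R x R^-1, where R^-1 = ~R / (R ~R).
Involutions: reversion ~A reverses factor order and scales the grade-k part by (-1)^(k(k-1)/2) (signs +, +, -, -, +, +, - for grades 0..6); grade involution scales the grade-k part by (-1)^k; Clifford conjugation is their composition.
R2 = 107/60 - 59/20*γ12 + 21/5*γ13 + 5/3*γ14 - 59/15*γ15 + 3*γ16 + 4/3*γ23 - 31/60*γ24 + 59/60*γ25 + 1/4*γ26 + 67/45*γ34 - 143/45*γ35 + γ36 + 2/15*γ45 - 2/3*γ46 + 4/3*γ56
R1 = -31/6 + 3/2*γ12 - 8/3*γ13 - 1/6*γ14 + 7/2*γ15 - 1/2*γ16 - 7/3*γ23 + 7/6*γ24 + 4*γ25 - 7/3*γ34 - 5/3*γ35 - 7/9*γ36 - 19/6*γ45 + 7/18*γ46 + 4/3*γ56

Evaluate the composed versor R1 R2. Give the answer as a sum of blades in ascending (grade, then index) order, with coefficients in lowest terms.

Distribute over the grade parts of R1 (each basis-blade product reordered to ascending indices, repeated generators contracted through their squares):
<R1>_0 (= -31/6) R2 = -3317/360 + 1829/120*γ12 - 217/10*γ13 - 155/18*γ14 + 1829/90*γ15 - 31/2*γ16 - 62/9*γ23 + 961/360*γ24 - 1829/360*γ25 - 31/24*γ26 - 2077/270*γ34 + 4433/270*γ35 - 31/6*γ36 - 31/45*γ45 + 31/9*γ46 - 62/9*γ56
<R1>_2 (= 3/2*γ12 - 8/3*γ13 - 1/6*γ14 + 7/2*γ15 - 1/2*γ16 - 7/3*γ23 + 7/6*γ24 + 4*γ25 - 7/3*γ34 - 5/3*γ35 - 7/9*γ36 - 19/6*γ45 + 7/18*γ46 + 4/3*γ56) R2 = 14737/540 - 1891/90*γ12 + 673/108*γ13 + 20903/1080*γ14 + 19213/540*γ15 + 5107/540*γ16 + 1099/135*γ23 - 2179/540*γ24 + 5687/540*γ25 - 473/540*γ26 + 1397/135*γ34 + 109/10*γ35 + 6551/810*γ36 - 2191/180*γ45 - 5113/1620*γ46 - 2056/405*γ56 - 229/180*γ1234 - 11/60*γ1235 - 577/180*γ1236 - 403/120*γ1245 + 119/72*γ1246 + 87/10*γ1256 + 161/54*γ1345 - 155/54*γ1346 - 214/27*γ1356 - 100/27*γ1456 + 533/270*γ2345 - 7/90*γ2346 - 673/135*γ2356 + 637/270*γ2456 - 346/81*γ3456
Summing the partial products and collecting blades:
Answer: 19523/1080 - 2077/360*γ12 - 8353/540*γ13 + 11603/1080*γ14 + 30187/540*γ15 - 3263/540*γ16 + 169/135*γ23 - 295/216*γ24 + 5887/1080*γ25 - 2341/1080*γ26 + 239/90*γ34 + 3688/135*γ35 + 1183/405*γ36 - 463/36*γ45 + 467/1620*γ46 - 4846/405*γ56 - 229/180*γ1234 - 11/60*γ1235 - 577/180*γ1236 - 403/120*γ1245 + 119/72*γ1246 + 87/10*γ1256 + 161/54*γ1345 - 155/54*γ1346 - 214/27*γ1356 - 100/27*γ1456 + 533/270*γ2345 - 7/90*γ2346 - 673/135*γ2356 + 637/270*γ2456 - 346/81*γ3456


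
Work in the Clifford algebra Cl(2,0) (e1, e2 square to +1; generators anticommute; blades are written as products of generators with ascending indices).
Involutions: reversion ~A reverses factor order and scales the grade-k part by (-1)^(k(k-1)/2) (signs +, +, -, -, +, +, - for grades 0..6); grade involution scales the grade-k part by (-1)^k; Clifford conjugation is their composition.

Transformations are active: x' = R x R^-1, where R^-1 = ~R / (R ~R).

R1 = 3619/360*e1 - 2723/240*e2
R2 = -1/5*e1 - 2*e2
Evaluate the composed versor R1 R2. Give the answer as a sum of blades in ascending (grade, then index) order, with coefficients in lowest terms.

Distribute over the terms of R1 (each basis-blade product reordered to ascending indices, repeated generators contracted through their squares):
(3619/360*e1) R2 = -3619/1800 - 3619/180*e1 e2
(-2723/240*e2) R2 = 2723/120 - 2723/1200*e1 e2
Summing the partial products and collecting blades:
Answer: 18613/900 - 80549/3600*e1 e2


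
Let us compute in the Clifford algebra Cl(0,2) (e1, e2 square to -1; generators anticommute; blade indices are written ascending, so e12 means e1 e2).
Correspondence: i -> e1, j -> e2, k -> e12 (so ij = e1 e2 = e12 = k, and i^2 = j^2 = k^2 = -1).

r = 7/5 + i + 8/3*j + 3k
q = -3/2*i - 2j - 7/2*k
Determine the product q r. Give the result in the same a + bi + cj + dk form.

In blades: q = -3/2*e1 - 2*e2 - 7/2*e12, r = 7/5 + e1 + 8/3*e2 + 3*e12.
Distribute q over r term by term (generator squares from the signature, products reordered to ascending indices): (-3/2*e1)*r = 3/2 - 21/10*e1 + 9/2*e2 - 4*e12; (-2*e2)*r = 16/3 - 6*e1 - 14/5*e2 + 2*e12; (-7/2*e12)*r = 21/2 + 28/3*e1 - 7/2*e2 - 49/10*e12.
Sum: 52/3 + 37/30*e1 - 9/5*e2 - 69/10*e12; translating back through the correspondence:
Answer: 52/3 + 37/30*i - 9/5*j - 69/10*k


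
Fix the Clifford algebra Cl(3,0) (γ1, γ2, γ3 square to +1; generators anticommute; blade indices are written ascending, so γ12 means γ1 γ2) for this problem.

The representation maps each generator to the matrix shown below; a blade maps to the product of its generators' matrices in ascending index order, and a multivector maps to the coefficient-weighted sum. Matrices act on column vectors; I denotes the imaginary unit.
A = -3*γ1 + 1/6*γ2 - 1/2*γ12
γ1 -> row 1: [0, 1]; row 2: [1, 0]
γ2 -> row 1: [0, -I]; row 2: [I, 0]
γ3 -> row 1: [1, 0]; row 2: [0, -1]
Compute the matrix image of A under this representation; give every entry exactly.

Bivector images (products of the table entries): rho(γ12) = rho(γ1)rho(γ2) = row 1: [I, 0]; row 2: [0, -I].
M = (-3)*rho(γ1) + (1/6)*rho(γ2) + (-1/2)*rho(γ12), summed entrywise:
Answer: row 1: [-I/2, -3 - I/6]; row 2: [-3 + I/6, I/2]


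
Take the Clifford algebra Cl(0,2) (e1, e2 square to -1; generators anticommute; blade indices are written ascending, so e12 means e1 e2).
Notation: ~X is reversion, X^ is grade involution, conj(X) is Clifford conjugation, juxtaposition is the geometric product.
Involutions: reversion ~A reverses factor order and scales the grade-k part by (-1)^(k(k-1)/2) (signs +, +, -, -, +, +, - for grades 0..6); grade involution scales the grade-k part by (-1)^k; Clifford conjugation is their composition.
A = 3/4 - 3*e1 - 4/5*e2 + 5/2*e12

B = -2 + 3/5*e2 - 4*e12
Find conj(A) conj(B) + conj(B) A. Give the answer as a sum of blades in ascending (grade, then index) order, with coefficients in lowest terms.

first term: 449/50 - 43/10*e1 - 281/20*e2 + 31/5*e12
second term: -599/50 + 77/10*e1 - 217/20*e2 - 19/5*e12
Answer: -3 + 17/5*e1 - 249/10*e2 + 12/5*e12


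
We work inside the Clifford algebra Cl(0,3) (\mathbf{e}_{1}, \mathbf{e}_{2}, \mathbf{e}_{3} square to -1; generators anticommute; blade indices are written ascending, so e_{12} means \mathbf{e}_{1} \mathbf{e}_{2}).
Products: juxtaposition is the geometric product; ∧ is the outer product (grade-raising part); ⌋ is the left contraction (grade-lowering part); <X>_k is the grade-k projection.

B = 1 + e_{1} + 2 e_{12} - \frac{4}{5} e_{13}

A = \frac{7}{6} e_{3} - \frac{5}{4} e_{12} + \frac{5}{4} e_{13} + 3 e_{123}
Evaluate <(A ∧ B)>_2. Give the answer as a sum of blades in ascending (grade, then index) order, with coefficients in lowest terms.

step 1: \frac{7}{6} e_{3} - \frac{5}{4} e_{12} + \frac{1}{12} e_{13} + \frac{16}{3} e_{123}
step 2: -\frac{5}{4} e_{12} + \frac{1}{12} e_{13}
Answer: -\frac{5}{4} e_{12} + \frac{1}{12} e_{13}


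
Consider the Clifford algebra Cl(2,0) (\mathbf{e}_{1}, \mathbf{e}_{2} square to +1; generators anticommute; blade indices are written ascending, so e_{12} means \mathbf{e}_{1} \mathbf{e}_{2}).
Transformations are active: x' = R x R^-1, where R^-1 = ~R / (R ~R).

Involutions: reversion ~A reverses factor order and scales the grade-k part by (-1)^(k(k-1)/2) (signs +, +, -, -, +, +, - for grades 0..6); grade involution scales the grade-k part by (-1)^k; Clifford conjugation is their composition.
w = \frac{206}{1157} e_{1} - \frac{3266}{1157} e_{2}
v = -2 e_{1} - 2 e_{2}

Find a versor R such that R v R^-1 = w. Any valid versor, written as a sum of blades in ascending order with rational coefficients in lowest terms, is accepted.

Sketch: the shared square 8 makes R = v + w = -\frac{2108}{1157} e_{1} - \frac{5580}{1157} e_{2} the natural versor; its sandwich fixes that direction, negates (v - w)/2, and sends v to w.
Answer: -\frac{2108}{1157} e_{1} - \frac{5580}{1157} e_{2}


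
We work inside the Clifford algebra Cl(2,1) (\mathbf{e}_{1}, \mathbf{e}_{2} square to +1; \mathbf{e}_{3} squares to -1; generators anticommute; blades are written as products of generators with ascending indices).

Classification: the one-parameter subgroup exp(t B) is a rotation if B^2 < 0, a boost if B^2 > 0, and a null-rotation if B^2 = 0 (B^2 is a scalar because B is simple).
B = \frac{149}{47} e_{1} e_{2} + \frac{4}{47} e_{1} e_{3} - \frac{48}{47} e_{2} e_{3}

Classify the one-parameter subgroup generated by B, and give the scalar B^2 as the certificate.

B^2 term by term: the squares give (\frac{149}{47})^2*(e_{1} e_{2})^2 + (\frac{4}{47})^2*(e_{1} e_{3})^2 + (-\frac{48}{47})^2*(e_{2} e_{3})^2 = \frac{22201}{2209}*(-1) + \frac{16}{2209}*(+1) + \frac{2304}{2209}*(+1) = -9 (each basis 2-blade squares to minus the product of its generators' squares); cross terms between blades sharing an index anticommute and cancel. So B^2 = -9.
Answer: rotation, certificate B^2 = -9. Key observation: B^2 = -9 is a conjugation invariant, so its sign decides the class regardless of the surface form of B.


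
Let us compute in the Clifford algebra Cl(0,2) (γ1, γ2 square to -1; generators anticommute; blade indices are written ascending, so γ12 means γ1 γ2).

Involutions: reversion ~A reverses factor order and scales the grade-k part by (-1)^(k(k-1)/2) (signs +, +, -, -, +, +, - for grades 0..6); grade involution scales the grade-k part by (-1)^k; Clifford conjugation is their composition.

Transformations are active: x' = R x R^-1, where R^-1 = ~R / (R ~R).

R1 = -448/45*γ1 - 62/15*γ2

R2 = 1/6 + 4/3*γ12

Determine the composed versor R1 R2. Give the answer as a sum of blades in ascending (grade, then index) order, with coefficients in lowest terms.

Distribute over the terms of R1 (each basis-blade product reordered to ascending indices, repeated generators contracted through their squares):
(-448/45*γ1) R2 = -224/135*γ1 + 1792/135*γ2
(-62/15*γ2) R2 = -248/45*γ1 - 31/45*γ2
Summing the partial products and collecting blades:
Answer: -968/135*γ1 + 1699/135*γ2


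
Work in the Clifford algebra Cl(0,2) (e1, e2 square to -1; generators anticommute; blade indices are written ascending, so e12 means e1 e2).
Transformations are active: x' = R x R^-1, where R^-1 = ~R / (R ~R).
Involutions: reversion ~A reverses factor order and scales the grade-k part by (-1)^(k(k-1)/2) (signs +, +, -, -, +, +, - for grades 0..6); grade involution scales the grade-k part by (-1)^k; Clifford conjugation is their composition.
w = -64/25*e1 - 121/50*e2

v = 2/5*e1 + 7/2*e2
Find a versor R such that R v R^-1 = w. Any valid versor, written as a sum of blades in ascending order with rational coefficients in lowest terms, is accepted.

Reasoning: v^2 = w^2 = -1241/100 since conjugation preserves the quadratic form; R = v + w = -54/25*e1 + 27/25*e2 is then valid when invertible, keeping its own part and reversing (v - w)/2.
Answer: -54/25*e1 + 27/25*e2


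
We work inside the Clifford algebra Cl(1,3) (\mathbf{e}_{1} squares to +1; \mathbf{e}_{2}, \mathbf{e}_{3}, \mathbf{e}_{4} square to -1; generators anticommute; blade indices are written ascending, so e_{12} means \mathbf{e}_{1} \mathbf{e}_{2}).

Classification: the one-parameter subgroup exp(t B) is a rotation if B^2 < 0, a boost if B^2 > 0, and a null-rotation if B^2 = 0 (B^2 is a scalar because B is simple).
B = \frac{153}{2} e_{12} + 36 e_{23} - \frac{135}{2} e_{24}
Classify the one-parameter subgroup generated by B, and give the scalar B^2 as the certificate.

B^2 term by term: the squares give (\frac{153}{2})^2*(e_{12})^2 + (36)^2*(e_{23})^2 + (-\frac{135}{2})^2*(e_{24})^2 = \frac{23409}{4}*(+1) + 1296*(-1) + \frac{18225}{4}*(-1) = 0 (each basis 2-blade squares to minus the product of its generators' squares); cross terms between blades sharing an index anticommute and cancel. So B^2 = 0.
Answer: null-rotation, certificate B^2 = 0. B^2 = 0 is basis-independent, so its sign is the whole story.
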